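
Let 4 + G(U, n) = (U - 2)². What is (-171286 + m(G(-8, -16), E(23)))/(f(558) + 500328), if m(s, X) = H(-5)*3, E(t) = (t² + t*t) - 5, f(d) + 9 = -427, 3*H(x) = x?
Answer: -171291/499892 ≈ -0.34266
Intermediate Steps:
H(x) = x/3
f(d) = -436 (f(d) = -9 - 427 = -436)
E(t) = -5 + 2*t² (E(t) = (t² + t²) - 5 = 2*t² - 5 = -5 + 2*t²)
G(U, n) = -4 + (-2 + U)² (G(U, n) = -4 + (U - 2)² = -4 + (-2 + U)²)
m(s, X) = -5 (m(s, X) = ((⅓)*(-5))*3 = -5/3*3 = -5)
(-171286 + m(G(-8, -16), E(23)))/(f(558) + 500328) = (-171286 - 5)/(-436 + 500328) = -171291/499892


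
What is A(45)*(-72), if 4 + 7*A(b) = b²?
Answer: -145512/7 ≈ -20787.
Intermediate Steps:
A(b) = -4/7 + b²/7
A(45)*(-72) = (-4/7 + (⅐)*45²)*(-72) = (-4/7 + (⅐)*2025)*(-72) = (-4/7 + 2025/7)*(-72) = (2021/7)*(-72) = -145512/7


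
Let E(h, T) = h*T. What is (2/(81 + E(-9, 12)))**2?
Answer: 4/729 ≈ 0.0054870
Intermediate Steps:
E(h, T) = T*h
(2/(81 + E(-9, 12)))**2 = (2/(81 + 12*(-9)))**2 = (2/(81 - 108))**2 = (2/(-27))**2 = (-1/27*2)**2 = (-2/27)**2 = 4/729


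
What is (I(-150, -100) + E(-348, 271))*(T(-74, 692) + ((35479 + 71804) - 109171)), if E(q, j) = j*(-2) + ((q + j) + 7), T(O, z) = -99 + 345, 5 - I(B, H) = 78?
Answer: 1124770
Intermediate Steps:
I(B, H) = -73 (I(B, H) = 5 - 1*78 = 5 - 78 = -73)
T(O, z) = 246
E(q, j) = 7 + q - j (E(q, j) = -2*j + ((j + q) + 7) = -2*j + (7 + j + q) = 7 + q - j)
(I(-150, -100) + E(-348, 271))*(T(-74, 692) + ((35479 + 71804) - 109171)) = (-73 + (7 - 348 - 1*271))*(246 + ((35479 + 71804) - 109171)) = (-73 + (7 - 348 - 271))*(246 + (107283 - 109171)) = (-73 - 612)*(246 - 1888) = -685*(-1642) = 1124770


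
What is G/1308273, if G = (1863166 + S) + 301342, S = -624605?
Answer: 513301/436091 ≈ 1.1770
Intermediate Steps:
G = 1539903 (G = (1863166 - 624605) + 301342 = 1238561 + 301342 = 1539903)
G/1308273 = 1539903/1308273 = 1539903*(1/1308273) = 513301/436091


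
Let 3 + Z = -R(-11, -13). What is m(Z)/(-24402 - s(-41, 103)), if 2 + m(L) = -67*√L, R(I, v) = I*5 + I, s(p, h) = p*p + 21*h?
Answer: 1/14123 + 201*√7/28246 ≈ 0.018898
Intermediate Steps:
s(p, h) = p² + 21*h
R(I, v) = 6*I (R(I, v) = 5*I + I = 6*I)
Z = 63 (Z = -3 - 6*(-11) = -3 - 1*(-66) = -3 + 66 = 63)
m(L) = -2 - 67*√L
m(Z)/(-24402 - s(-41, 103)) = (-2 - 201*√7)/(-24402 - ((-41)² + 21*103)) = (-2 - 201*√7)/(-24402 - (1681 + 2163)) = (-2 - 201*√7)/(-24402 - 1*3844) = (-2 - 201*√7)/(-24402 - 3844) = (-2 - 201*√7)/(-28246) = (-2 - 201*√7)*(-1/28246) = 1/14123 + 201*√7/28246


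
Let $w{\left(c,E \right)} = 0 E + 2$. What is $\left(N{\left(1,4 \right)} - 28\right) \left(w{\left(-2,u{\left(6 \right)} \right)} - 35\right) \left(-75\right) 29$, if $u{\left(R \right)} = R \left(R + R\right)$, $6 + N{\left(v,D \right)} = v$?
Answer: $-2368575$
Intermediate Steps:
$N{\left(v,D \right)} = -6 + v$
$u{\left(R \right)} = 2 R^{2}$ ($u{\left(R \right)} = R 2 R = 2 R^{2}$)
$w{\left(c,E \right)} = 2$ ($w{\left(c,E \right)} = 0 + 2 = 2$)
$\left(N{\left(1,4 \right)} - 28\right) \left(w{\left(-2,u{\left(6 \right)} \right)} - 35\right) \left(-75\right) 29 = \left(\left(-6 + 1\right) - 28\right) \left(2 - 35\right) \left(-75\right) 29 = \left(-5 - 28\right) \left(-33\right) \left(-75\right) 29 = \left(-33\right) \left(-33\right) \left(-75\right) 29 = 1089 \left(-75\right) 29 = \left(-81675\right) 29 = -2368575$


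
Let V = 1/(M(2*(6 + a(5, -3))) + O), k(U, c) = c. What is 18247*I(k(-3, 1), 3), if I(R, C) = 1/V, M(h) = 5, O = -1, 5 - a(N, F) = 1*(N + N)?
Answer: 72988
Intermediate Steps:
a(N, F) = 5 - 2*N (a(N, F) = 5 - (N + N) = 5 - 2*N)
V = ¼ (V = 1/(5 - 1) = 1/4 = ¼ ≈ 0.25000)
I(R, C) = 4 (I(R, C) = 1/(¼) = 4)
18247*I(k(-3, 1), 3) = 18247*4 = 72988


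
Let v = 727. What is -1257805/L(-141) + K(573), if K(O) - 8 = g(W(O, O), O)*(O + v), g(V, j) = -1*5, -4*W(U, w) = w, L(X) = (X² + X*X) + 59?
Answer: -259775737/39821 ≈ -6523.6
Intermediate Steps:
L(X) = 59 + 2*X² (L(X) = (X² + X²) + 59 = 2*X² + 59 = 59 + 2*X²)
W(U, w) = -w/4
g(V, j) = -5
K(O) = -3627 - 5*O (K(O) = 8 - 5*(O + 727) = 8 - 5*(727 + O) = 8 + (-3635 - 5*O) = -3627 - 5*O)
-1257805/L(-141) + K(573) = -1257805/(59 + 2*(-141)²) + (-3627 - 5*573) = -1257805/(59 + 2*19881) + (-3627 - 2865) = -1257805/(59 + 39762) - 6492 = -1257805/39821 - 6492 = -259775737/39821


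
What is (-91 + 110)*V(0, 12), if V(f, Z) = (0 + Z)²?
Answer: 2736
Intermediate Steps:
V(f, Z) = Z²
(-91 + 110)*V(0, 12) = (-91 + 110)*12² = 19*144 = 2736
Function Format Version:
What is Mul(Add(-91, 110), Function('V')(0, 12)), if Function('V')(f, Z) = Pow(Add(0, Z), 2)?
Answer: 2736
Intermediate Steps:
Function('V')(f, Z) = Pow(Z, 2)
Mul(Add(-91, 110), Function('V')(0, 12)) = Mul(Add(-91, 110), Pow(12, 2)) = Mul(19, 144) = 2736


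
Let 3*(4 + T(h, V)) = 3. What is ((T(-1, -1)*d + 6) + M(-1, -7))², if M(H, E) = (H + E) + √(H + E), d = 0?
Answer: 4*(1 - I*√2)² ≈ -4.0 - 11.314*I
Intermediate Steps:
T(h, V) = -3 (T(h, V) = -4 + (⅓)*3 = -4 + 1 = -3)
M(H, E) = E + H + √(E + H) (M(H, E) = (E + H) + √(E + H) = E + H + √(E + H))
((T(-1, -1)*d + 6) + M(-1, -7))² = ((-3*0 + 6) + (-7 - 1 + √(-7 - 1)))² = ((0 + 6) + (-7 - 1 + √(-8)))² = (6 + (-7 - 1 + 2*I*√2))² = (6 + (-8 + 2*I*√2))² = (-2 + 2*I*√2)²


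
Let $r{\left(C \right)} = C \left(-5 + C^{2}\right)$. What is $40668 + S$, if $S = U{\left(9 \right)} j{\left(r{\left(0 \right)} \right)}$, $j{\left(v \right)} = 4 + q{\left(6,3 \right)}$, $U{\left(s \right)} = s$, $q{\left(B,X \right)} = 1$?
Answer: $40713$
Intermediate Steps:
$j{\left(v \right)} = 5$ ($j{\left(v \right)} = 4 + 1 = 5$)
$S = 45$ ($S = 9 \cdot 5 = 45$)
$40668 + S = 40668 + 45 = 40713$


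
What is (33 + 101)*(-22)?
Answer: -2948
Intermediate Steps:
(33 + 101)*(-22) = 134*(-22) = -2948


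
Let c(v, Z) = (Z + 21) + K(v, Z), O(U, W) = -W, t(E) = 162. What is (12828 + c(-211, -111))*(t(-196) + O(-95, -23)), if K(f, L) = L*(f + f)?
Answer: 11022300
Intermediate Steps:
K(f, L) = 2*L*f (K(f, L) = L*(2*f) = 2*L*f)
c(v, Z) = 21 + Z + 2*Z*v (c(v, Z) = (Z + 21) + 2*Z*v = (21 + Z) + 2*Z*v = 21 + Z + 2*Z*v)
(12828 + c(-211, -111))*(t(-196) + O(-95, -23)) = (12828 + (21 - 111 + 2*(-111)*(-211)))*(162 - 1*(-23)) = (12828 + (21 - 111 + 46842))*(162 + 23) = (12828 + 46752)*185 = 59580*185 = 11022300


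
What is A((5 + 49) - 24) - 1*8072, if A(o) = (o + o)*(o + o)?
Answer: -4472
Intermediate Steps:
A(o) = 4*o**2 (A(o) = (2*o)*(2*o) = 4*o**2)
A((5 + 49) - 24) - 1*8072 = 4*((5 + 49) - 24)**2 - 1*8072 = 4*(54 - 24)**2 - 8072 = 4*30**2 - 8072 = 4*900 - 8072 = 3600 - 8072 = -4472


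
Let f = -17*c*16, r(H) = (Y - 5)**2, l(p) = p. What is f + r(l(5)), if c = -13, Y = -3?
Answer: 3600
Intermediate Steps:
r(H) = 64 (r(H) = (-3 - 5)**2 = (-8)**2 = 64)
f = 3536 (f = -17*(-13)*16 = 221*16 = 3536)
f + r(l(5)) = 3536 + 64 = 3600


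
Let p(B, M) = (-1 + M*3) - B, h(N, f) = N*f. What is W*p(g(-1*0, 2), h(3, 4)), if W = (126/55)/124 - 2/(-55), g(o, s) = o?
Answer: 119/62 ≈ 1.9194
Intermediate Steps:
W = 17/310 (W = (126*(1/55))*(1/124) - 2*(-1/55) = (126/55)*(1/124) + 2/55 = 63/3410 + 2/55 = 17/310 ≈ 0.054839)
p(B, M) = -1 - B + 3*M (p(B, M) = (-1 + 3*M) - B = -1 - B + 3*M)
W*p(g(-1*0, 2), h(3, 4)) = 17*(-1 - (-1)*0 + 3*(3*4))/310 = 17*(-1 - 1*0 + 3*12)/310 = 17*(-1 + 0 + 36)/310 = (17/310)*35 = 119/62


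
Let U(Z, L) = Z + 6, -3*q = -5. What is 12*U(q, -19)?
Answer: 92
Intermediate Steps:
q = 5/3 (q = -⅓*(-5) = 5/3 ≈ 1.6667)
U(Z, L) = 6 + Z
12*U(q, -19) = 12*(6 + 5/3) = 12*(23/3) = 92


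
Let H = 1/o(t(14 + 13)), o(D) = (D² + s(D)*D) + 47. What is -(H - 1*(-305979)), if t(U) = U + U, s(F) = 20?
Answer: -1237073098/4043 ≈ -3.0598e+5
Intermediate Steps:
t(U) = 2*U
o(D) = 47 + D² + 20*D (o(D) = (D² + 20*D) + 47 = 47 + D² + 20*D)
H = 1/4043 (H = 1/(47 + (2*(14 + 13))² + 20*(2*(14 + 13))) = 1/(47 + (2*27)² + 20*(2*27)) = 1/(47 + 54² + 20*54) = 1/(47 + 2916 + 1080) = 1/4043 ≈ 0.00024734)
-(H - 1*(-305979)) = -(1/4043 - 1*(-305979)) = -(1/4043 + 305979) = -1*1237073098/4043 = -1237073098/4043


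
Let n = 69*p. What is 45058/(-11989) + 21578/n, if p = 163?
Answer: -248068684/134840283 ≈ -1.8397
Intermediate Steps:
n = 11247 (n = 69*163 = 11247)
45058/(-11989) + 21578/n = 45058/(-11989) + 21578/11247 = 45058*(-1/11989) + 21578*(1/11247) = -45058/11989 + 21578/11247 = -248068684/134840283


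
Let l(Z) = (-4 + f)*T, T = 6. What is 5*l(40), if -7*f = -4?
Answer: -720/7 ≈ -102.86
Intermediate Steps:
f = 4/7 (f = -⅐*(-4) = 4/7 ≈ 0.57143)
l(Z) = -144/7 (l(Z) = (-4 + 4/7)*6 = -24/7*6 = -144/7)
5*l(40) = 5*(-144/7) = -720/7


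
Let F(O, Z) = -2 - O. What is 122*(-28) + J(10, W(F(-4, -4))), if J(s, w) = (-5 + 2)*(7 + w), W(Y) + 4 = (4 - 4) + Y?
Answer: -3431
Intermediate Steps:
W(Y) = -4 + Y (W(Y) = -4 + ((4 - 4) + Y) = -4 + (0 + Y) = -4 + Y)
J(s, w) = -21 - 3*w (J(s, w) = -3*(7 + w) = -21 - 3*w)
122*(-28) + J(10, W(F(-4, -4))) = 122*(-28) + (-21 - 3*(-4 + (-2 - 1*(-4)))) = -3416 + (-21 - 3*(-4 + (-2 + 4))) = -3416 + (-21 - 3*(-4 + 2)) = -3416 + (-21 - 3*(-2)) = -3416 + (-21 + 6) = -3416 - 15 = -3431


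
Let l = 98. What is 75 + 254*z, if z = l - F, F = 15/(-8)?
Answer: 101773/4 ≈ 25443.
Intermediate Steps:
F = -15/8 (F = -⅛*15 = -15/8 ≈ -1.8750)
z = 799/8 (z = 98 - 1*(-15/8) = 98 + 15/8 = 799/8 ≈ 99.875)
75 + 254*z = 75 + 254*(799/8) = 75 + 101473/4 = 101773/4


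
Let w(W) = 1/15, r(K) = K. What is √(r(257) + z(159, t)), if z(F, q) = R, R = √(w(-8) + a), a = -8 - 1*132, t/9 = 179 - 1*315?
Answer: √(57825 + 15*I*√31485)/15 ≈ 16.035 + 0.36885*I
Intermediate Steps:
t = -1224 (t = 9*(179 - 1*315) = 9*(179 - 315) = 9*(-136) = -1224)
w(W) = 1/15
a = -140 (a = -8 - 132 = -140)
R = I*√31485/15 (R = √(1/15 - 140) = √(-2099/15) = I*√31485/15 ≈ 11.829*I)
z(F, q) = I*√31485/15
√(r(257) + z(159, t)) = √(257 + I*√31485/15)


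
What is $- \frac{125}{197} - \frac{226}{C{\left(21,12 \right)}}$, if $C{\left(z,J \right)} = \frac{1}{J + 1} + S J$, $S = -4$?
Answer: $\frac{500911}{122731} \approx 4.0814$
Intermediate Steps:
$C{\left(z,J \right)} = \frac{1}{1 + J} - 4 J$ ($C{\left(z,J \right)} = \frac{1}{J + 1} - 4 J = \frac{1}{1 + J} - 4 J$)
$- \frac{125}{197} - \frac{226}{C{\left(21,12 \right)}} = - \frac{125}{197} - \frac{226}{\frac{1}{1 + 12} \left(1 - 48 - 4 \cdot 12^{2}\right)} = \left(-125\right) \frac{1}{197} - \frac{226}{\frac{1}{13} \left(1 - 48 - 576\right)} = - \frac{125}{197} - \frac{226}{\frac{1}{13} \left(1 - 48 - 576\right)} = - \frac{125}{197} - \frac{226}{\frac{1}{13} \left(-623\right)} = - \frac{125}{197} - \frac{226}{- \frac{623}{13}} = - \frac{125}{197} - - \frac{2938}{623} = - \frac{125}{197} + \frac{2938}{623} = \frac{500911}{122731}$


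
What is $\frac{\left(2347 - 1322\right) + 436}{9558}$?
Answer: $\frac{487}{3186} \approx 0.15286$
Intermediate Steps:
$\frac{\left(2347 - 1322\right) + 436}{9558} = \left(1025 + 436\right) \frac{1}{9558} = 1461 \cdot \frac{1}{9558} = \frac{487}{3186}$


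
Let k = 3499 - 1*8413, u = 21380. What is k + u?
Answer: 16466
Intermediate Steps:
k = -4914 (k = 3499 - 8413 = -4914)
k + u = -4914 + 21380 = 16466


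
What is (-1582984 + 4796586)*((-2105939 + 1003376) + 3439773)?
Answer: 7510862730420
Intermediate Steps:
(-1582984 + 4796586)*((-2105939 + 1003376) + 3439773) = 3213602*(-1102563 + 3439773) = 3213602*2337210 = 7510862730420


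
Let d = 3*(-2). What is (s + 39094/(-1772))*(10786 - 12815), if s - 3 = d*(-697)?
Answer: -7483688527/886 ≈ -8.4466e+6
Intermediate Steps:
d = -6
s = 4185 (s = 3 - 6*(-697) = 3 + 4182 = 4185)
(s + 39094/(-1772))*(10786 - 12815) = (4185 + 39094/(-1772))*(10786 - 12815) = (4185 + 39094*(-1/1772))*(-2029) = (4185 - 19547/886)*(-2029) = (3688363/886)*(-2029) = -7483688527/886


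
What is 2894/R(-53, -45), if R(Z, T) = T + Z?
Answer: -1447/49 ≈ -29.531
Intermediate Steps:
2894/R(-53, -45) = 2894/(-45 - 53) = 2894/(-98) = 2894*(-1/98) = -1447/49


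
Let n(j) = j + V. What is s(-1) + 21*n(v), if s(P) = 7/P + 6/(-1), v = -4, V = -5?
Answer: -202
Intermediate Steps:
n(j) = -5 + j (n(j) = j - 5 = -5 + j)
s(P) = -6 + 7/P (s(P) = 7/P + 6*(-1) = 7/P - 6 = -6 + 7/P)
s(-1) + 21*n(v) = (-6 + 7/(-1)) + 21*(-5 - 4) = (-6 + 7*(-1)) + 21*(-9) = (-6 - 7) - 189 = -13 - 189 = -202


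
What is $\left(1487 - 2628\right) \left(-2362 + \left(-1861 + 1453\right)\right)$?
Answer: $3160570$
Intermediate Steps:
$\left(1487 - 2628\right) \left(-2362 + \left(-1861 + 1453\right)\right) = - 1141 \left(-2362 - 408\right) = \left(-1141\right) \left(-2770\right) = 3160570$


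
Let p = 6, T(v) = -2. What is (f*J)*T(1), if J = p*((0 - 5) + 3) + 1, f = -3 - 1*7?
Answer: -220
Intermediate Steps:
f = -10 (f = -3 - 7 = -10)
J = -11 (J = 6*((0 - 5) + 3) + 1 = 6*(-5 + 3) + 1 = 6*(-2) + 1 = -12 + 1 = -11)
(f*J)*T(1) = -10*(-11)*(-2) = 110*(-2) = -220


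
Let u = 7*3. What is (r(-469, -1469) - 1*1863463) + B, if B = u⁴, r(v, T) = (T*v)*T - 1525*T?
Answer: -1011512466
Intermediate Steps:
u = 21
r(v, T) = -1525*T + v*T² (r(v, T) = v*T² - 1525*T = -1525*T + v*T²)
B = 194481 (B = 21⁴ = 194481)
(r(-469, -1469) - 1*1863463) + B = (-1469*(-1525 - 1469*(-469)) - 1*1863463) + 194481 = (-1469*(-1525 + 688961) - 1863463) + 194481 = (-1469*687436 - 1863463) + 194481 = (-1009843484 - 1863463) + 194481 = -1011706947 + 194481 = -1011512466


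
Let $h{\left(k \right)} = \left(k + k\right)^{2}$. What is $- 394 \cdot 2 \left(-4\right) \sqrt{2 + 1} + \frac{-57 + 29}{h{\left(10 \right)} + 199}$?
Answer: $- \frac{28}{599} + 3152 \sqrt{3} \approx 5459.4$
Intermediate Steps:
$h{\left(k \right)} = 4 k^{2}$ ($h{\left(k \right)} = \left(2 k\right)^{2} = 4 k^{2}$)
$- 394 \cdot 2 \left(-4\right) \sqrt{2 + 1} + \frac{-57 + 29}{h{\left(10 \right)} + 199} = - 394 \cdot 2 \left(-4\right) \sqrt{2 + 1} + \frac{-57 + 29}{4 \cdot 10^{2} + 199} = - 394 \left(- 8 \sqrt{3}\right) - \frac{28}{4 \cdot 100 + 199} = 3152 \sqrt{3} - \frac{28}{400 + 199} = 3152 \sqrt{3} - \frac{28}{599} = - \frac{28}{599} + 3152 \sqrt{3}$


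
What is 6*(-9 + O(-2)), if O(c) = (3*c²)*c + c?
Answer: -210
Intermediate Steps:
O(c) = c + 3*c³ (O(c) = 3*c³ + c = c + 3*c³)
6*(-9 + O(-2)) = 6*(-9 + (-2 + 3*(-2)³)) = 6*(-9 + (-2 + 3*(-8))) = 6*(-9 + (-2 - 24)) = 6*(-9 - 26) = 6*(-35) = -210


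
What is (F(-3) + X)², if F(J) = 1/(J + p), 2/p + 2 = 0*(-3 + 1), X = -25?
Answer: 10201/16 ≈ 637.56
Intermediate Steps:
p = -1 (p = 2/(-2 + 0*(-3 + 1)) = 2/(-2 + 0*(-2)) = 2/(-2 + 0) = 2/(-2) = 2*(-½) = -1)
F(J) = 1/(-1 + J) (F(J) = 1/(J - 1) = 1/(-1 + J))
(F(-3) + X)² = (1/(-1 - 3) - 25)² = (1/(-4) - 25)² = (-¼ - 25)² = (-101/4)² = 10201/16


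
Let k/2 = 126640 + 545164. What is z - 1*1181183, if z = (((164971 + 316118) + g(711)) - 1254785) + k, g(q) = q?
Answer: -610560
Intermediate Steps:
k = 1343608 (k = 2*(126640 + 545164) = 2*671804 = 1343608)
z = 570623 (z = (((164971 + 316118) + 711) - 1254785) + 1343608 = ((481089 + 711) - 1254785) + 1343608 = (481800 - 1254785) + 1343608 = -772985 + 1343608 = 570623)
z - 1*1181183 = 570623 - 1*1181183 = 570623 - 1181183 = -610560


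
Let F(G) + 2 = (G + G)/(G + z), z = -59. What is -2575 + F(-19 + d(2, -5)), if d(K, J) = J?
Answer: -213843/83 ≈ -2576.4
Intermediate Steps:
F(G) = -2 + 2*G/(-59 + G) (F(G) = -2 + (G + G)/(G - 59) = -2 + (2*G)/(-59 + G) = -2 + 2*G/(-59 + G))
-2575 + F(-19 + d(2, -5)) = -2575 + 118/(-59 + (-19 - 5)) = -2575 + 118/(-59 - 24) = -2575 + 118/(-83) = -2575 + 118*(-1/83) = -2575 - 118/83 = -213843/83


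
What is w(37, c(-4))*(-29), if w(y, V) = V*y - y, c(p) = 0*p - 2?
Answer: 3219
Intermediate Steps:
c(p) = -2 (c(p) = 0 - 2 = -2)
w(y, V) = -y + V*y
w(37, c(-4))*(-29) = (37*(-1 - 2))*(-29) = (37*(-3))*(-29) = -111*(-29) = 3219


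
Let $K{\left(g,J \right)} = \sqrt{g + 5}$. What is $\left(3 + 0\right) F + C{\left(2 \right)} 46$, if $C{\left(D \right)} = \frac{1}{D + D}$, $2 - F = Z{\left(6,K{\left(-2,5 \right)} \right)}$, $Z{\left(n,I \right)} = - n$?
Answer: $\frac{71}{2} \approx 35.5$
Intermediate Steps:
$K{\left(g,J \right)} = \sqrt{5 + g}$
$F = 8$ ($F = 2 - \left(-1\right) 6 = 2 - -6 = 2 + 6 = 8$)
$C{\left(D \right)} = \frac{1}{2 D}$
$\left(3 + 0\right) F + C{\left(2 \right)} 46 = \left(3 + 0\right) 8 + \frac{1}{2 \cdot 2} \cdot 46 = 3 \cdot 8 + \frac{1}{2} \cdot \frac{1}{2} \cdot 46 = 24 + \frac{1}{4} \cdot 46 = 24 + \frac{23}{2} = \frac{71}{2}$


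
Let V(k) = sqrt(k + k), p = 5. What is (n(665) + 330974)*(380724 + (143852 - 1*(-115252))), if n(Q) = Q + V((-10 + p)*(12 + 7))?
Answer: 212191918092 + 639828*I*sqrt(190) ≈ 2.1219e+11 + 8.8194e+6*I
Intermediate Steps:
V(k) = sqrt(2)*sqrt(k) (V(k) = sqrt(2*k) = sqrt(2)*sqrt(k))
n(Q) = Q + I*sqrt(190) (n(Q) = Q + sqrt(2)*sqrt((-10 + 5)*(12 + 7)) = Q + sqrt(2)*sqrt(-5*19) = Q + sqrt(2)*sqrt(-95) = Q + sqrt(2)*(I*sqrt(95)) = Q + I*sqrt(190))
(n(665) + 330974)*(380724 + (143852 - 1*(-115252))) = ((665 + I*sqrt(190)) + 330974)*(380724 + (143852 - 1*(-115252))) = (331639 + I*sqrt(190))*(380724 + (143852 + 115252)) = (331639 + I*sqrt(190))*(380724 + 259104) = (331639 + I*sqrt(190))*639828 = 212191918092 + 639828*I*sqrt(190)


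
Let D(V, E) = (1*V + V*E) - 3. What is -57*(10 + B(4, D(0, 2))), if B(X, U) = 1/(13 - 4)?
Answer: -1729/3 ≈ -576.33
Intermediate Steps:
D(V, E) = -3 + V + E*V (D(V, E) = (V + E*V) - 3 = -3 + V + E*V)
B(X, U) = ⅑ (B(X, U) = 1/9 = ⅑)
-57*(10 + B(4, D(0, 2))) = -57*(10 + ⅑) = -57*91/9 = -1729/3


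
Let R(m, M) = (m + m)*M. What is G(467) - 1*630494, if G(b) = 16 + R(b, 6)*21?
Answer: -512794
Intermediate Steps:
R(m, M) = 2*M*m (R(m, M) = (2*m)*M = 2*M*m)
G(b) = 16 + 252*b (G(b) = 16 + (2*6*b)*21 = 16 + (12*b)*21 = 16 + 252*b)
G(467) - 1*630494 = (16 + 252*467) - 1*630494 = (16 + 117684) - 630494 = 117700 - 630494 = -512794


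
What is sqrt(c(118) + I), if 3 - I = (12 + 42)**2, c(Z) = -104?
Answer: I*sqrt(3017) ≈ 54.927*I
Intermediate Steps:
I = -2913 (I = 3 - (12 + 42)**2 = 3 - 1*54**2 = 3 - 1*2916 = 3 - 2916 = -2913)
sqrt(c(118) + I) = sqrt(-104 - 2913) = sqrt(-3017) = I*sqrt(3017)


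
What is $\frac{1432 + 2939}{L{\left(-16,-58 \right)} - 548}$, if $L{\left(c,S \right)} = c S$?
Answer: $\frac{4371}{380} \approx 11.503$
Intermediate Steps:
$L{\left(c,S \right)} = S c$
$\frac{1432 + 2939}{L{\left(-16,-58 \right)} - 548} = \frac{1432 + 2939}{\left(-58\right) \left(-16\right) - 548} = \frac{4371}{928 - 548} = \frac{4371}{380}$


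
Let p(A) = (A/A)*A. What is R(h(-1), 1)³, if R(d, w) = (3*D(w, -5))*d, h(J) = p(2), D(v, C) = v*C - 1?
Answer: -46656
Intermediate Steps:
D(v, C) = -1 + C*v (D(v, C) = C*v - 1 = -1 + C*v)
p(A) = A (p(A) = 1*A = A)
h(J) = 2
R(d, w) = d*(-3 - 15*w) (R(d, w) = (3*(-1 - 5*w))*d = (-3 - 15*w)*d = d*(-3 - 15*w))
R(h(-1), 1)³ = (-3*2*(1 + 5*1))³ = (-3*2*(1 + 5))³ = (-3*2*6)³ = (-36)³ = -46656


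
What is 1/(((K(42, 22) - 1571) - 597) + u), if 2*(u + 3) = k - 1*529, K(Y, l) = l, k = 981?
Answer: -1/1923 ≈ -0.00052002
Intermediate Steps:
u = 223 (u = -3 + (981 - 1*529)/2 = -3 + (981 - 529)/2 = -3 + (½)*452 = -3 + 226 = 223)
1/(((K(42, 22) - 1571) - 597) + u) = 1/(((22 - 1571) - 597) + 223) = 1/((-1549 - 597) + 223) = 1/(-2146 + 223) = 1/(-1923) = -1/1923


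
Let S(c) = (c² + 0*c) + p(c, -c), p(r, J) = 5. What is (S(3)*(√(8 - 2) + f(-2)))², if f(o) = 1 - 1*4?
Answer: 2940 - 1176*√6 ≈ 59.400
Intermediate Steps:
f(o) = -3 (f(o) = 1 - 4 = -3)
S(c) = 5 + c² (S(c) = (c² + 0*c) + 5 = (c² + 0) + 5 = c² + 5 = 5 + c²)
(S(3)*(√(8 - 2) + f(-2)))² = ((5 + 3²)*(√(8 - 2) - 3))² = ((5 + 9)*(√6 - 3))² = (14*(-3 + √6))² = (-42 + 14*√6)²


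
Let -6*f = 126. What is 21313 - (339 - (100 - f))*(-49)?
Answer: 31995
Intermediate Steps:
f = -21 (f = -⅙*126 = -21)
21313 - (339 - (100 - f))*(-49) = 21313 - (339 - (100 - 1*(-21)))*(-49) = 21313 - (339 - (100 + 21))*(-49) = 21313 - (339 - 1*121)*(-49) = 21313 - (339 - 121)*(-49) = 21313 - 218*(-49) = 21313 - 1*(-10682) = 21313 + 10682 = 31995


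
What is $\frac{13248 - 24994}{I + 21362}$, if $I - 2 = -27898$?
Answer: $\frac{5873}{3267} \approx 1.7977$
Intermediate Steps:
$I = -27896$ ($I = 2 - 27898 = -27896$)
$\frac{13248 - 24994}{I + 21362} = \frac{13248 - 24994}{-27896 + 21362} = - \frac{11746}{-6534} = \left(-11746\right) \left(- \frac{1}{6534}\right) = \frac{5873}{3267}$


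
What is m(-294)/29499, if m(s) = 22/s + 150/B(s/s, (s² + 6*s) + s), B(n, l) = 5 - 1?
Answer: 11003/8672706 ≈ 0.0012687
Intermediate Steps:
B(n, l) = 4
m(s) = 75/2 + 22/s (m(s) = 22/s + 150/4 = 22/s + 150*(¼) = 22/s + 75/2 = 75/2 + 22/s)
m(-294)/29499 = (75/2 + 22/(-294))/29499 = (75/2 + 22*(-1/294))*(1/29499) = (75/2 - 11/147)*(1/29499) = (11003/294)*(1/29499) = 11003/8672706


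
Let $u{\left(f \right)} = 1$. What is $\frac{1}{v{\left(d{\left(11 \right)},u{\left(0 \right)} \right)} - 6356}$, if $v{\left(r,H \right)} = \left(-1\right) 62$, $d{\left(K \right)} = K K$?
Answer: $- \frac{1}{6418} \approx -0.00015581$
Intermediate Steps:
$d{\left(K \right)} = K^{2}$
$v{\left(r,H \right)} = -62$
$\frac{1}{v{\left(d{\left(11 \right)},u{\left(0 \right)} \right)} - 6356} = \frac{1}{-62 - 6356} = \frac{1}{-6418} = - \frac{1}{6418}$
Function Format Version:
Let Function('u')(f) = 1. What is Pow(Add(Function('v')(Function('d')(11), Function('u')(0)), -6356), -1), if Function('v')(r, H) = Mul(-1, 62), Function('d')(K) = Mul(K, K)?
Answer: Rational(-1, 6418) ≈ -0.00015581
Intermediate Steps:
Function('d')(K) = Pow(K, 2)
Function('v')(r, H) = -62
Pow(Add(Function('v')(Function('d')(11), Function('u')(0)), -6356), -1) = Pow(Add(-62, -6356), -1) = Pow(-6418, -1) = Rational(-1, 6418)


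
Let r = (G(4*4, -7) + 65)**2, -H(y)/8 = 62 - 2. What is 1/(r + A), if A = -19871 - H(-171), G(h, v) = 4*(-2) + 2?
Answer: -1/15910 ≈ -6.2854e-5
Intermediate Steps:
H(y) = -480 (H(y) = -8*(62 - 2) = -8*60 = -480)
G(h, v) = -6 (G(h, v) = -8 + 2 = -6)
r = 3481 (r = (-6 + 65)**2 = 59**2 = 3481)
A = -19391 (A = -19871 - 1*(-480) = -19871 + 480 = -19391)
1/(r + A) = 1/(3481 - 19391) = 1/(-15910) = -1/15910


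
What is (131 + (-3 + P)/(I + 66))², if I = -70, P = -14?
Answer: 292681/16 ≈ 18293.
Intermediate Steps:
(131 + (-3 + P)/(I + 66))² = (131 + (-3 - 14)/(-70 + 66))² = (131 - 17/(-4))² = (131 - 17*(-¼))² = (131 + 17/4)² = (541/4)² = 292681/16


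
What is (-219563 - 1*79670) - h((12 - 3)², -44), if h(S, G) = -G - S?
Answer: -299196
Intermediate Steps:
(-219563 - 1*79670) - h((12 - 3)², -44) = (-219563 - 1*79670) - (-1*(-44) - (12 - 3)²) = (-219563 - 79670) - (44 - 1*9²) = -299233 - (44 - 1*81) = -299233 - (44 - 81) = -299233 - 1*(-37) = -299233 + 37 = -299196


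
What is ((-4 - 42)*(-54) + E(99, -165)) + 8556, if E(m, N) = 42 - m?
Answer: 10983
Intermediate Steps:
((-4 - 42)*(-54) + E(99, -165)) + 8556 = ((-4 - 42)*(-54) + (42 - 1*99)) + 8556 = (-46*(-54) + (42 - 99)) + 8556 = (2484 - 57) + 8556 = 2427 + 8556 = 10983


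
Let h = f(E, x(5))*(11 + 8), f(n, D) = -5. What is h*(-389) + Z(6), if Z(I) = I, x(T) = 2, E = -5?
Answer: 36961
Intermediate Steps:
h = -95 (h = -5*(11 + 8) = -5*19 = -95)
h*(-389) + Z(6) = -95*(-389) + 6 = 36955 + 6 = 36961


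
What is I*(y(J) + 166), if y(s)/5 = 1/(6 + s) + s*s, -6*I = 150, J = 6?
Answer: -103925/12 ≈ -8660.4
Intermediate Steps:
I = -25 (I = -1/6*150 = -25)
y(s) = 5*s**2 + 5/(6 + s) (y(s) = 5*(1/(6 + s) + s*s) = 5*(1/(6 + s) + s**2) = 5*(s**2 + 1/(6 + s)) = 5*s**2 + 5/(6 + s))
I*(y(J) + 166) = -25*(5*(1 + 6**3 + 6*6**2)/(6 + 6) + 166) = -25*(5*(1 + 216 + 6*36)/12 + 166) = -25*(5*(1/12)*(1 + 216 + 216) + 166) = -25*(5*(1/12)*433 + 166) = -25*(2165/12 + 166) = -25*4157/12 = -103925/12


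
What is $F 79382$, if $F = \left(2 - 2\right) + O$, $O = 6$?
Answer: $476292$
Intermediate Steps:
$F = 6$ ($F = \left(2 - 2\right) + 6 = 0 + 6 = 6$)
$F 79382 = 6 \cdot 79382 = 476292$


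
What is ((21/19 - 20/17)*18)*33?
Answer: -13662/323 ≈ -42.297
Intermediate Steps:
((21/19 - 20/17)*18)*33 = -23/323*18*33 = -414/323*33 = -13662/323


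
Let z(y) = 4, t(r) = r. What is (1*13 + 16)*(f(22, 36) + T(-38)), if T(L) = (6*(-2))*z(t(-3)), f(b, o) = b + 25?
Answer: -29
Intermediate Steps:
f(b, o) = 25 + b
T(L) = -48 (T(L) = (6*(-2))*4 = -12*4 = -48)
(1*13 + 16)*(f(22, 36) + T(-38)) = (1*13 + 16)*((25 + 22) - 48) = (13 + 16)*(47 - 48) = 29*(-1) = -29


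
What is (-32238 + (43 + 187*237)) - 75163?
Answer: -63039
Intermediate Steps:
(-32238 + (43 + 187*237)) - 75163 = (-32238 + (43 + 44319)) - 75163 = (-32238 + 44362) - 75163 = 12124 - 75163 = -63039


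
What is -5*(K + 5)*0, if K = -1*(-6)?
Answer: 0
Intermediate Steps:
K = 6
-5*(K + 5)*0 = -5*(6 + 5)*0 = -5*11*0 = -55*0 = 0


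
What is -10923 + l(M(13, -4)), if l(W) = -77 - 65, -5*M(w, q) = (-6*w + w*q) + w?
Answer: -11065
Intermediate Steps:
M(w, q) = w - q*w/5 (M(w, q) = -((-6*w + w*q) + w)/5 = -((-6*w + q*w) + w)/5 = -(-5*w + q*w)/5 = w - q*w/5)
l(W) = -142
-10923 + l(M(13, -4)) = -10923 - 142 = -11065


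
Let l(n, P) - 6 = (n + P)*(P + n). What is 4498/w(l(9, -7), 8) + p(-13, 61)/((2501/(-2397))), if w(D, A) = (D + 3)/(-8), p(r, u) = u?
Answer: -115885/41 ≈ -2826.5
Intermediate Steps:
l(n, P) = 6 + (P + n)² (l(n, P) = 6 + (n + P)*(P + n) = 6 + (P + n)*(P + n) = 6 + (P + n)²)
w(D, A) = -3/8 - D/8 (w(D, A) = (3 + D)*(-⅛) = -3/8 - D/8)
4498/w(l(9, -7), 8) + p(-13, 61)/((2501/(-2397))) = 4498/(-3/8 - (6 + (-7 + 9)²)/8) + 61/((2501/(-2397))) = 4498/(-3/8 - (6 + 2²)/8) + 61/((2501*(-1/2397))) = 4498/(-3/8 - (6 + 4)/8) + 61/(-2501/2397) = 4498/(-3/8 - ⅛*10) + 61*(-2397/2501) = 4498/(-3/8 - 5/4) - 2397/41 = 4498/(-13/8) - 2397/41 = 4498*(-8/13) - 2397/41 = -2768 - 2397/41 = -115885/41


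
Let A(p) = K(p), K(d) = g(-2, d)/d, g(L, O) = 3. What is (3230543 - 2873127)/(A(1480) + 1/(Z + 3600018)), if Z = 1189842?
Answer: 126685972530240/718553 ≈ 1.7631e+8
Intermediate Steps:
K(d) = 3/d
A(p) = 3/p
(3230543 - 2873127)/(A(1480) + 1/(Z + 3600018)) = (3230543 - 2873127)/(3/1480 + 1/(1189842 + 3600018)) = 357416/(3*(1/1480) + 1/4789860) = 357416/(3/1480 + 1/4789860) = 357416/(718553/354449640) = 357416*(354449640/718553) = 126685972530240/718553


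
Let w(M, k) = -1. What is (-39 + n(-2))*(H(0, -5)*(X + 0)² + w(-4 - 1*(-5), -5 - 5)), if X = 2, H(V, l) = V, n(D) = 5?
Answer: 34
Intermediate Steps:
(-39 + n(-2))*(H(0, -5)*(X + 0)² + w(-4 - 1*(-5), -5 - 5)) = (-39 + 5)*(0*(2 + 0)² - 1) = -34*(0*2² - 1) = -34*(0*4 - 1) = -34*(0 - 1) = -34*(-1) = 34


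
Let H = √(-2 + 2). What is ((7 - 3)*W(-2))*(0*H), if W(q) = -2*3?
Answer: 0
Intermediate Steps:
H = 0 (H = √0 = 0)
W(q) = -6
((7 - 3)*W(-2))*(0*H) = ((7 - 3)*(-6))*(0*0) = (4*(-6))*0 = -24*0 = 0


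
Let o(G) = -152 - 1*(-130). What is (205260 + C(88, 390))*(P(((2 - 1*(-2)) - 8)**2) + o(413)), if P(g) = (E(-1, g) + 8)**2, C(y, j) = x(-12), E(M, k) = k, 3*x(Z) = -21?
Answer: 113710162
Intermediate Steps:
x(Z) = -7 (x(Z) = (1/3)*(-21) = -7)
C(y, j) = -7
P(g) = (8 + g)**2 (P(g) = (g + 8)**2 = (8 + g)**2)
o(G) = -22 (o(G) = -152 + 130 = -22)
(205260 + C(88, 390))*(P(((2 - 1*(-2)) - 8)**2) + o(413)) = (205260 - 7)*((8 + ((2 - 1*(-2)) - 8)**2)**2 - 22) = 205253*((8 + ((2 + 2) - 8)**2)**2 - 22) = 205253*((8 + (4 - 8)**2)**2 - 22) = 205253*((8 + (-4)**2)**2 - 22) = 205253*((8 + 16)**2 - 22) = 205253*(24**2 - 22) = 205253*(576 - 22) = 205253*554 = 113710162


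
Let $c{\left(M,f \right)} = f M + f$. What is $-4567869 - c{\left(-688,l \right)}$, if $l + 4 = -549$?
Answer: $-4947780$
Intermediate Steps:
$l = -553$ ($l = -4 - 549 = -553$)
$c{\left(M,f \right)} = f + M f$ ($c{\left(M,f \right)} = M f + f = f + M f$)
$-4567869 - c{\left(-688,l \right)} = -4567869 - - 553 \left(1 - 688\right) = -4567869 - \left(-553\right) \left(-687\right) = -4567869 - 379911 = -4947780$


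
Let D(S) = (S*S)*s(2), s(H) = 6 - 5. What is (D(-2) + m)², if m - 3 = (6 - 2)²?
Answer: 529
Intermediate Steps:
s(H) = 1
m = 19 (m = 3 + (6 - 2)² = 3 + 4² = 3 + 16 = 19)
D(S) = S² (D(S) = (S*S)*1 = S²*1 = S²)
(D(-2) + m)² = ((-2)² + 19)² = (4 + 19)² = 23² = 529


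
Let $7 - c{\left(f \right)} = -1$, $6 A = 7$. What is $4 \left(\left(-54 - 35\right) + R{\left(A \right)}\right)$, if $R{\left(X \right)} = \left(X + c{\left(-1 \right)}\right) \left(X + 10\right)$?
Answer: $\frac{481}{9} \approx 53.444$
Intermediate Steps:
$A = \frac{7}{6}$ ($A = \frac{1}{6} \cdot 7 = \frac{7}{6} \approx 1.1667$)
$c{\left(f \right)} = 8$ ($c{\left(f \right)} = 7 - -1 = 7 + 1 = 8$)
$R{\left(X \right)} = \left(8 + X\right) \left(10 + X\right)$ ($R{\left(X \right)} = \left(X + 8\right) \left(X + 10\right) = \left(8 + X\right) \left(10 + X\right)$)
$4 \left(\left(-54 - 35\right) + R{\left(A \right)}\right) = 4 \left(\left(-54 - 35\right) + \left(80 + \left(\frac{7}{6}\right)^{2} + 18 \cdot \frac{7}{6}\right)\right) = 4 \left(-89 + \left(80 + \frac{49}{36} + 21\right)\right) = 4 \left(-89 + \frac{3685}{36}\right) = 4 \cdot \frac{481}{36} = \frac{481}{9}$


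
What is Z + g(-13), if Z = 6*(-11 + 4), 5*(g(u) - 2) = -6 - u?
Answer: -193/5 ≈ -38.600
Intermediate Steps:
g(u) = ⅘ - u/5 (g(u) = 2 + (-6 - u)/5 = 2 + (-6/5 - u/5) = ⅘ - u/5)
Z = -42 (Z = 6*(-7) = -42)
Z + g(-13) = -42 + (⅘ - ⅕*(-13)) = -42 + (⅘ + 13/5) = -42 + 17/5 = -193/5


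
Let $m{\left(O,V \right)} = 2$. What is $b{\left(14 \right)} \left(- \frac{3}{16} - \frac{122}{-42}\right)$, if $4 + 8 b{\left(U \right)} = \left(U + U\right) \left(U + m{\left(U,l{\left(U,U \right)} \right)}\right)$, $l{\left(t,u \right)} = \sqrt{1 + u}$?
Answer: $\frac{33781}{224} \approx 150.81$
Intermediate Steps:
$b{\left(U \right)} = - \frac{1}{2} + \frac{U \left(2 + U\right)}{4}$ ($b{\left(U \right)} = - \frac{1}{2} + \frac{\left(U + U\right) \left(U + 2\right)}{8} = - \frac{1}{2} + \frac{2 U \left(2 + U\right)}{8} = - \frac{1}{2} + \frac{U \left(2 + U\right)}{4}$)
$b{\left(14 \right)} \left(- \frac{3}{16} - \frac{122}{-42}\right) = \left(- \frac{1}{2} + \frac{1}{2} \cdot 14 + \frac{14^{2}}{4}\right) \left(- \frac{3}{16} - \frac{122}{-42}\right) = \left(- \frac{1}{2} + 7 + \frac{1}{4} \cdot 196\right) \left(\left(-3\right) \frac{1}{16} - - \frac{61}{21}\right) = \left(- \frac{1}{2} + 7 + 49\right) \left(- \frac{3}{16} + \frac{61}{21}\right) = \frac{111}{2} \cdot \frac{913}{336} = \frac{33781}{224}$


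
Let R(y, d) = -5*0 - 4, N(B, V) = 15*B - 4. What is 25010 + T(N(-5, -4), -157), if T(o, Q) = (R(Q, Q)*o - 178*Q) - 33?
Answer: 53239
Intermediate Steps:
N(B, V) = -4 + 15*B
R(y, d) = -4 (R(y, d) = 0 - 4 = -4)
T(o, Q) = -33 - 178*Q - 4*o (T(o, Q) = (-4*o - 178*Q) - 33 = (-178*Q - 4*o) - 33 = -33 - 178*Q - 4*o)
25010 + T(N(-5, -4), -157) = 25010 + (-33 - 178*(-157) - 4*(-4 + 15*(-5))) = 25010 + (-33 + 27946 - 4*(-4 - 75)) = 25010 + (-33 + 27946 - 4*(-79)) = 25010 + (-33 + 27946 + 316) = 25010 + 28229 = 53239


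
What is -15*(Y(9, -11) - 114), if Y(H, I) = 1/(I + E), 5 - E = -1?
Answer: 1713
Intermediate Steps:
E = 6 (E = 5 - 1*(-1) = 5 + 1 = 6)
Y(H, I) = 1/(6 + I) (Y(H, I) = 1/(I + 6) = 1/(6 + I))
-15*(Y(9, -11) - 114) = -15*(1/(6 - 11) - 114) = -15*(1/(-5) - 114) = -15*(-1/5 - 114) = -15*(-571/5) = 1713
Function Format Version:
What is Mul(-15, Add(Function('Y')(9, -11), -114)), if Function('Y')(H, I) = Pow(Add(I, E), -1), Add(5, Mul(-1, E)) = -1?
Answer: 1713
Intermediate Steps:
E = 6 (E = Add(5, Mul(-1, -1)) = Add(5, 1) = 6)
Function('Y')(H, I) = Pow(Add(6, I), -1) (Function('Y')(H, I) = Pow(Add(I, 6), -1) = Pow(Add(6, I), -1))
Mul(-15, Add(Function('Y')(9, -11), -114)) = Mul(-15, Add(Pow(Add(6, -11), -1), -114)) = Mul(-15, Add(Pow(-5, -1), -114)) = Mul(-15, Add(Rational(-1, 5), -114)) = Mul(-15, Rational(-571, 5)) = 1713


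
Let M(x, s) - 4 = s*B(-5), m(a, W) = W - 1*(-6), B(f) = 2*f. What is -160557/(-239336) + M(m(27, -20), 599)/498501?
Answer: 78605159761/119309235336 ≈ 0.65884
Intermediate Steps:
m(a, W) = 6 + W (m(a, W) = W + 6 = 6 + W)
M(x, s) = 4 - 10*s (M(x, s) = 4 + s*(2*(-5)) = 4 + s*(-10) = 4 - 10*s)
-160557/(-239336) + M(m(27, -20), 599)/498501 = -160557/(-239336) + (4 - 10*599)/498501 = -160557*(-1/239336) + (4 - 5990)*(1/498501) = 160557/239336 - 5986*1/498501 = 160557/239336 - 5986/498501 = 78605159761/119309235336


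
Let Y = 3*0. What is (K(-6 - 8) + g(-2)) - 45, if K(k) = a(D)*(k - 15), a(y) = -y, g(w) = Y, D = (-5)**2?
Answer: 680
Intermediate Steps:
Y = 0
D = 25
g(w) = 0
K(k) = 375 - 25*k (K(k) = (-1*25)*(k - 15) = -25*(-15 + k) = 375 - 25*k)
(K(-6 - 8) + g(-2)) - 45 = ((375 - 25*(-6 - 8)) + 0) - 45 = ((375 - 25*(-14)) + 0) - 45 = ((375 + 350) + 0) - 45 = (725 + 0) - 45 = 725 - 45 = 680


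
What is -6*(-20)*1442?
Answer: 173040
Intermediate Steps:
-6*(-20)*1442 = 120*1442 = 173040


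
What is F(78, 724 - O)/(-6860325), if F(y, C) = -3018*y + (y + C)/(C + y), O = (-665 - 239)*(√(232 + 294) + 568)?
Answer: 235403/6860325 ≈ 0.034314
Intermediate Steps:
O = -513472 - 904*√526 (O = -904*(√526 + 568) = -904*(568 + √526) = -513472 - 904*√526 ≈ -5.3421e+5)
F(y, C) = 1 - 3018*y (F(y, C) = -3018*y + (C + y)/(C + y) = -3018*y + 1 = 1 - 3018*y)
F(78, 724 - O)/(-6860325) = (1 - 3018*78)/(-6860325) = (1 - 235404)*(-1/6860325) = -235403*(-1/6860325) = 235403/6860325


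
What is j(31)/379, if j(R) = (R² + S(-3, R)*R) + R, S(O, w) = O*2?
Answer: 806/379 ≈ 2.1266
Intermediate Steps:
S(O, w) = 2*O
j(R) = R² - 5*R (j(R) = (R² + (2*(-3))*R) + R = (R² - 6*R) + R = R² - 5*R)
j(31)/379 = (31*(-5 + 31))/379 = (31*26)*(1/379) = 806*(1/379) = 806/379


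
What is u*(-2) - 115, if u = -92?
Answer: 69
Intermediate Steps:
u*(-2) - 115 = -92*(-2) - 115 = 184 - 115 = 69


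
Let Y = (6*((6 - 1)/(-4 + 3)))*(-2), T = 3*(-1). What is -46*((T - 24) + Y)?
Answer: -1518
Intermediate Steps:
T = -3
Y = 60 (Y = (6*(5/(-1)))*(-2) = (6*(5*(-1)))*(-2) = (6*(-5))*(-2) = -30*(-2) = 60)
-46*((T - 24) + Y) = -46*((-3 - 24) + 60) = -46*(-27 + 60) = -46*33 = -1518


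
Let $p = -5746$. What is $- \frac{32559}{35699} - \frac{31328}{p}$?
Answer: $\frac{465647129}{102563227} \approx 4.5401$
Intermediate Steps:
$- \frac{32559}{35699} - \frac{31328}{p} = - \frac{32559}{35699} - \frac{31328}{-5746} = \left(-32559\right) \frac{1}{35699} - - \frac{15664}{2873} = - \frac{32559}{35699} + \frac{15664}{2873} = \frac{465647129}{102563227}$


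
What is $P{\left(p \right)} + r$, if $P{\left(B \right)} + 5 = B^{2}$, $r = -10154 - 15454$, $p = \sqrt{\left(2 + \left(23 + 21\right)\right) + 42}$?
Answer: $-25525$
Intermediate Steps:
$p = 2 \sqrt{22}$ ($p = \sqrt{\left(2 + 44\right) + 42} = \sqrt{46 + 42} = \sqrt{88} = 2 \sqrt{22} \approx 9.3808$)
$r = -25608$
$P{\left(B \right)} = -5 + B^{2}$
$P{\left(p \right)} + r = \left(-5 + \left(2 \sqrt{22}\right)^{2}\right) - 25608 = \left(-5 + 88\right) - 25608 = 83 - 25608 = -25525$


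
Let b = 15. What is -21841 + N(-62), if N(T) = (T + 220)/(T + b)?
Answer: -1026685/47 ≈ -21844.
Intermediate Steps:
N(T) = (220 + T)/(15 + T) (N(T) = (T + 220)/(T + 15) = (220 + T)/(15 + T))
-21841 + N(-62) = -21841 + (220 - 62)/(15 - 62) = -21841 + 158/(-47) = -21841 - 1/47*158 = -21841 - 158/47 = -1026685/47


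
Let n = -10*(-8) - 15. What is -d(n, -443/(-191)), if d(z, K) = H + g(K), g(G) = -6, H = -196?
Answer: 202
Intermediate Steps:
n = 65 (n = 80 - 15 = 65)
d(z, K) = -202 (d(z, K) = -196 - 6 = -202)
-d(n, -443/(-191)) = -1*(-202) = 202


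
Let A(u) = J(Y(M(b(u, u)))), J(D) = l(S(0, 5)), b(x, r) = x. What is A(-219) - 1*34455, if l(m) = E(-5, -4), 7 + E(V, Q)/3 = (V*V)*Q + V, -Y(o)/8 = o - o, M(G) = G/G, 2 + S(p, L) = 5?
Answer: -34791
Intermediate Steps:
S(p, L) = 3 (S(p, L) = -2 + 5 = 3)
M(G) = 1
Y(o) = 0 (Y(o) = -8*(o - o) = -8*0 = 0)
E(V, Q) = -21 + 3*V + 3*Q*V² (E(V, Q) = -21 + 3*((V*V)*Q + V) = -21 + 3*(V²*Q + V) = -21 + 3*(Q*V² + V) = -21 + 3*(V + Q*V²) = -21 + (3*V + 3*Q*V²) = -21 + 3*V + 3*Q*V²)
l(m) = -336 (l(m) = -21 + 3*(-5) + 3*(-4)*(-5)² = -21 - 15 + 3*(-4)*25 = -21 - 15 - 300 = -336)
J(D) = -336
A(u) = -336
A(-219) - 1*34455 = -336 - 1*34455 = -336 - 34455 = -34791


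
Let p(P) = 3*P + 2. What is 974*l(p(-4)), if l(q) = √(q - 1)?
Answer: 974*I*√11 ≈ 3230.4*I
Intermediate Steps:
p(P) = 2 + 3*P
l(q) = √(-1 + q)
974*l(p(-4)) = 974*√(-1 + (2 + 3*(-4))) = 974*√(-1 + (2 - 12)) = 974*√(-1 - 10) = 974*√(-11) = 974*(I*√11) = 974*I*√11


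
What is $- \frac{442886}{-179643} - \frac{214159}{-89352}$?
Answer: $\frac{26014971703}{5350487112} \approx 4.8622$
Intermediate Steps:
$- \frac{442886}{-179643} - \frac{214159}{-89352} = \left(-442886\right) \left(- \frac{1}{179643}\right) - - \frac{214159}{89352} = \frac{442886}{179643} + \frac{214159}{89352} = \frac{26014971703}{5350487112}$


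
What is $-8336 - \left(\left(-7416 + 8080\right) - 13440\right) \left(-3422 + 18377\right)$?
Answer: $191056744$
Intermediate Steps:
$-8336 - \left(\left(-7416 + 8080\right) - 13440\right) \left(-3422 + 18377\right) = -8336 - \left(664 - 13440\right) 14955 = -8336 - \left(-12776\right) 14955 = -8336 - -191065080 = -8336 + 191065080 = 191056744$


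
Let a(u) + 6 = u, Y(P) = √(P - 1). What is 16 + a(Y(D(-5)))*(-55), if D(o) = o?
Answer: 346 - 55*I*√6 ≈ 346.0 - 134.72*I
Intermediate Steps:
Y(P) = √(-1 + P)
a(u) = -6 + u
16 + a(Y(D(-5)))*(-55) = 16 + (-6 + √(-1 - 5))*(-55) = 16 + (-6 + √(-6))*(-55) = 16 + (-6 + I*√6)*(-55) = 16 + (330 - 55*I*√6) = 346 - 55*I*√6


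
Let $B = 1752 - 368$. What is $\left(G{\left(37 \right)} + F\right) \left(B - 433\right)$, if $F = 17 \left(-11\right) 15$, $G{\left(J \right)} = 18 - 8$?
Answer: $-2658045$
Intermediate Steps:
$G{\left(J \right)} = 10$ ($G{\left(J \right)} = 18 - 8 = 10$)
$F = -2805$ ($F = \left(-187\right) 15 = -2805$)
$B = 1384$ ($B = 1752 - 368 = 1384$)
$\left(G{\left(37 \right)} + F\right) \left(B - 433\right) = \left(10 - 2805\right) \left(1384 - 433\right) = \left(-2795\right) 951 = -2658045$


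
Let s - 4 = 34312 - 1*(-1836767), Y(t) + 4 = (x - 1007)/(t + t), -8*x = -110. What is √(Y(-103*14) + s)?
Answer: √15562620119557/2884 ≈ 1367.9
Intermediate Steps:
x = 55/4 (x = -⅛*(-110) = 55/4 ≈ 13.750)
Y(t) = -4 - 3973/(8*t) (Y(t) = -4 + (55/4 - 1007)/(t + t) = -4 - 3973*1/(2*t)/4 = -4 - 3973/(8*t))
s = 1871083 (s = 4 + (34312 - 1*(-1836767)) = 4 + (34312 + 1836767) = 4 + 1871079 = 1871083)
√(Y(-103*14) + s) = √((-4 - 3973/(8*((-103*14)))) + 1871083) = √((-4 - 3973/8/(-1442)) + 1871083) = √((-4 - 3973/8*(-1/1442)) + 1871083) = √((-4 + 3973/11536) + 1871083) = √(-42171/11536 + 1871083) = √(21584771317/11536) = √15562620119557/2884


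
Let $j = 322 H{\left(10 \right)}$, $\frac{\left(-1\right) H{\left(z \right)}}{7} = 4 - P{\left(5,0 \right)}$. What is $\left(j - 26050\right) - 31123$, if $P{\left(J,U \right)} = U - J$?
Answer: $-77459$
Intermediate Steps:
$H{\left(z \right)} = -63$ ($H{\left(z \right)} = - 7 \left(4 - \left(0 - 5\right)\right) = - 7 \left(4 - -5\right) = - 7 \left(4 + 5\right) = \left(-7\right) 9 = -63$)
$j = -20286$ ($j = 322 \left(-63\right) = -20286$)
$\left(j - 26050\right) - 31123 = \left(-20286 - 26050\right) - 31123 = -46336 - 31123 = -77459$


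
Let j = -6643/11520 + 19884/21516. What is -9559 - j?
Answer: -197451763981/20655360 ≈ -9559.3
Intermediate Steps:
j = 7177741/20655360 (j = -6643*1/11520 + 19884*(1/21516) = -6643/11520 + 1657/1793 = 7177741/20655360 ≈ 0.34750)
-9559 - j = -9559 - 1*7177741/20655360 = -9559 - 7177741/20655360 = -197451763981/20655360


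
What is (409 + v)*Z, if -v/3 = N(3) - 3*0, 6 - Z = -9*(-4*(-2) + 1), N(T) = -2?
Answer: 36105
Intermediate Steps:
Z = 87 (Z = 6 - (-9)*(-4*(-2) + 1) = 6 - (-9)*(8 + 1) = 6 - (-9)*9 = 6 - 1*(-81) = 6 + 81 = 87)
v = 6 (v = -3*(-2 - 3*0) = -3*(-2 + 0) = -3*(-2) = 6)
(409 + v)*Z = (409 + 6)*87 = 415*87 = 36105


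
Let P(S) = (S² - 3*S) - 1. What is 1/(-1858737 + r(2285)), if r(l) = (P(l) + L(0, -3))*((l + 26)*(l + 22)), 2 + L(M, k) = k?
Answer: 1/27800259876891 ≈ 3.5971e-14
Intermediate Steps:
L(M, k) = -2 + k
P(S) = -1 + S² - 3*S
r(l) = (22 + l)*(26 + l)*(-6 + l² - 3*l) (r(l) = ((-1 + l² - 3*l) + (-2 - 3))*((l + 26)*(l + 22)) = ((-1 + l² - 3*l) - 5)*((26 + l)*(22 + l)) = (-6 + l² - 3*l)*((22 + l)*(26 + l)) = (22 + l)*(26 + l)*(-6 + l² - 3*l))
1/(-1858737 + r(2285)) = 1/(-1858737 + (-3432 + 2285⁴ - 2004*2285 + 45*2285³ + 422*2285²)) = 1/(-1858737 + (-3432 + 27261190500625 - 4579140 + 45*11930499125 + 422*5221225)) = 1/(-1858737 + (-3432 + 27261190500625 - 4579140 + 536872460625 + 2203356950)) = 1/(-1858737 + 27800261735628) = 1/27800259876891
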